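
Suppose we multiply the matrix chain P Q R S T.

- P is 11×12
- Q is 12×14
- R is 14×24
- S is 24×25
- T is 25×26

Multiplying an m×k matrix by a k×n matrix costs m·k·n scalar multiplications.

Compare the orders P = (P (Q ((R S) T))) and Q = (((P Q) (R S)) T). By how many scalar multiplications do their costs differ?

Order P = (P (Q ((R S) T))): (R S): 14×24 by 24×25 → 14×25, cost 14·24·25 = 8400; ((R S) T): 14×25 by 25×26 → 14×26, cost 14·25·26 = 9100; cumulative 17500; (Q ((R S) T)): 12×14 by 14×26 → 12×26, cost 12·14·26 = 4368; cumulative 21868; (P (Q ((R S) T))): 11×12 by 12×26 → 11×26, cost 11·12·26 = 3432; cumulative 25300. Total 25300.
Order Q = (((P Q) (R S)) T): (P Q): 11×12 by 12×14 → 11×14, cost 11·12·14 = 1848; (R S): 14×24 by 24×25 → 14×25, cost 14·24·25 = 8400; ((P Q) (R S)): 11×14 by 14×25 → 11×25, cost 11·14·25 = 3850; cumulative 14098; (((P Q) (R S)) T): 11×25 by 25×26 → 11×26, cost 11·25·26 = 7150; cumulative 21248. Total 21248.
Difference: |25300 − 21248| = 4052.

4052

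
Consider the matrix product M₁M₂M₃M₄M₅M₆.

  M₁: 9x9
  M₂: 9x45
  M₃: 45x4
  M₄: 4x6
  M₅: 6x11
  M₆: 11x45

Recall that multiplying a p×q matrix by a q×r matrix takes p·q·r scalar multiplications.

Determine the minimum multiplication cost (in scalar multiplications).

Adjacent pairs: M₁M₂ = 9·9·45 = 3645; M₂M₃ = 9·45·4 = 1620; M₃M₄ = 45·4·6 = 1080; M₄M₅ = 4·6·11 = 264; M₅M₆ = 6·11·45 = 2970.
Length 3: M₁..M₃: k=1: 0+1620+9·9·4=1944; k=2: 3645+0+9·45·4=5265 → min 1944 | M₂..M₄: k=2: 0+1080+9·45·6=3510; k=3: 1620+0+9·4·6=1836 → min 1836 | M₃..M₅: k=3: 0+264+45·4·11=2244; k=4: 1080+0+45·6·11=4050 → min 2244 | M₄..M₆: k=4: 0+2970+4·6·45=4050; k=5: 264+0+4·11·45=2244 → min 2244.
Length 4: M₁..M₄: k=1: 0+1836+9·9·6=2322; k=2: 3645+1080+9·45·6=7155; k=3: 1944+0+9·4·6=2160 → min 2160 | M₂..M₅: k=2: 0+2244+9·45·11=6699; k=3: 1620+264+9·4·11=2280; k=4: 1836+0+9·6·11=2430 → min 2280 | M₃..M₆: k=3: 0+2244+45·4·45=10344; k=4: 1080+2970+45·6·45=16200; k=5: 2244+0+45·11·45=24519 → min 10344.
Length 5: M₁..M₅: k=1: 0+2280+9·9·11=3171; k=2: 3645+2244+9·45·11=10344; k=3: 1944+264+9·4·11=2604; k=4: 2160+0+9·6·11=2754 → min 2604 | M₂..M₆: k=2: 0+10344+9·45·45=28569; k=3: 1620+2244+9·4·45=5484; k=4: 1836+2970+9·6·45=7236; k=5: 2280+0+9·11·45=6735 → min 5484.
Length 6: M₁..M₆: k=1: 0+5484+9·9·45=9129; k=2: 3645+10344+9·45·45=32214; k=3: 1944+2244+9·4·45=5808; k=4: 2160+2970+9·6·45=7560; k=5: 2604+0+9·11·45=7059 → min 5808.
Optimal order: ((M₁(M₂M₃))((M₄M₅)M₆)) with cost 5808.

5808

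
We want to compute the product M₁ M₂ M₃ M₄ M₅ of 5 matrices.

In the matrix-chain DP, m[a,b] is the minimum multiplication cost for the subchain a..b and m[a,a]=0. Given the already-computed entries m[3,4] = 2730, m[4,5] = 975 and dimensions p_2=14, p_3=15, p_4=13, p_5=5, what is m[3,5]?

m[3,5] = min over k∈[3,4] of m[3,k]+m[k+1,5]+p_{2}·p_k·p_{5}.
k=3: 0 + 975 + 14·15·5 = 2025; k=4: 2730 + 0 + 14·13·5 = 3640.
Minimum: 2025 at k=3.

2025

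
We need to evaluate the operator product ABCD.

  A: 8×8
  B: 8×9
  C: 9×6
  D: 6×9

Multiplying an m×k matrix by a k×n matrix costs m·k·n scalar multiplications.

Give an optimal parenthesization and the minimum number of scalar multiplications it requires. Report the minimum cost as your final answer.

1248

Adjacent pairs: AB = 8·8·9 = 576; BC = 8·9·6 = 432; CD = 9·6·9 = 486.
Length 3: A..C: k=1: 0+432+8·8·6=816; k=2: 576+0+8·9·6=1008 → min 816 | B..D: k=2: 0+486+8·9·9=1134; k=3: 432+0+8·6·9=864 → min 864.
Length 4: A..D: k=1: 0+864+8·8·9=1440; k=2: 576+486+8·9·9=1710; k=3: 816+0+8·6·9=1248 → min 1248.
Optimal parenthesization: ((A(BC))D) with cost 1248.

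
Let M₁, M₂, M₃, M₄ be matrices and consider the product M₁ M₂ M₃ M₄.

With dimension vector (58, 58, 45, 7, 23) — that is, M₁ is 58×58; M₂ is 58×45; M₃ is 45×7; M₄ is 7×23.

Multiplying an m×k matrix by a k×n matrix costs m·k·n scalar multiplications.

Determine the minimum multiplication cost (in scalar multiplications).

51156

Adjacent pairs: M₁M₂ = 58·58·45 = 151380; M₂M₃ = 58·45·7 = 18270; M₃M₄ = 45·7·23 = 7245.
Length 3: M₁..M₃: k=1: 0+18270+58·58·7=41818; k=2: 151380+0+58·45·7=169650 → min 41818 | M₂..M₄: k=2: 0+7245+58·45·23=67275; k=3: 18270+0+58·7·23=27608 → min 27608.
Length 4: M₁..M₄: k=1: 0+27608+58·58·23=104980; k=2: 151380+7245+58·45·23=218655; k=3: 41818+0+58·7·23=51156 → min 51156.
Optimal order: ((M₁ (M₂ M₃)) M₄) with cost 51156.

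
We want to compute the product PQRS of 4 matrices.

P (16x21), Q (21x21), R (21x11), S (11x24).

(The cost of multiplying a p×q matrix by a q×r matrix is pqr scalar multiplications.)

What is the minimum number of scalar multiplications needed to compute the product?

12771

Adjacent pairs: PQ = 16·21·21 = 7056; QR = 21·21·11 = 4851; RS = 21·11·24 = 5544.
Length 3: P..R: k=1: 0+4851+16·21·11=8547; k=2: 7056+0+16·21·11=10752 → min 8547 | Q..S: k=2: 0+5544+21·21·24=16128; k=3: 4851+0+21·11·24=10395 → min 10395.
Length 4: P..S: k=1: 0+10395+16·21·24=18459; k=2: 7056+5544+16·21·24=20664; k=3: 8547+0+16·11·24=12771 → min 12771.
Optimal order: ((P(QR))S) with cost 12771.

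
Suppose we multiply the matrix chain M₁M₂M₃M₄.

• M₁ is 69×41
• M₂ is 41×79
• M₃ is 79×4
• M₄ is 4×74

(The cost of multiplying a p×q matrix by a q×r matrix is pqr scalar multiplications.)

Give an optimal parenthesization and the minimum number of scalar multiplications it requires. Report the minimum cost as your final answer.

Adjacent pairs: M₁M₂ = 69·41·79 = 223491; M₂M₃ = 41·79·4 = 12956; M₃M₄ = 79·4·74 = 23384.
Length 3: M₁..M₃: k=1: 0+12956+69·41·4=24272; k=2: 223491+0+69·79·4=245295 → min 24272 | M₂..M₄: k=2: 0+23384+41·79·74=263070; k=3: 12956+0+41·4·74=25092 → min 25092.
Length 4: M₁..M₄: k=1: 0+25092+69·41·74=234438; k=2: 223491+23384+69·79·74=650249; k=3: 24272+0+69·4·74=44696 → min 44696.
Optimal parenthesization: ((M₁(M₂M₃))M₄) with cost 44696.

44696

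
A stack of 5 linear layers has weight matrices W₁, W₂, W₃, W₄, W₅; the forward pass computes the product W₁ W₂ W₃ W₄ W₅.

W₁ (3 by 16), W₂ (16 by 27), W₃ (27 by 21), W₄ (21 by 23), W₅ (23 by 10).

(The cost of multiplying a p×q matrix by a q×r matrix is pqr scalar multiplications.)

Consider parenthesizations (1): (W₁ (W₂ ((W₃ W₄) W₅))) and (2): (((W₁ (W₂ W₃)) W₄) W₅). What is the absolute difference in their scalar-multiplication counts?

11832

Order (1) = (W₁ (W₂ ((W₃ W₄) W₅))): (W₃ W₄): 27×21 by 21×23 → 27×23, cost 27·21·23 = 13041; ((W₃ W₄) W₅): 27×23 by 23×10 → 27×10, cost 27·23·10 = 6210; cumulative 19251; (W₂ ((W₃ W₄) W₅)): 16×27 by 27×10 → 16×10, cost 16·27·10 = 4320; cumulative 23571; (W₁ (W₂ ((W₃ W₄) W₅))): 3×16 by 16×10 → 3×10, cost 3·16·10 = 480; cumulative 24051. Total 24051.
Order (2) = (((W₁ (W₂ W₃)) W₄) W₅): (W₂ W₃): 16×27 by 27×21 → 16×21, cost 16·27·21 = 9072; (W₁ (W₂ W₃)): 3×16 by 16×21 → 3×21, cost 3·16·21 = 1008; cumulative 10080; ((W₁ (W₂ W₃)) W₄): 3×21 by 21×23 → 3×23, cost 3·21·23 = 1449; cumulative 11529; (((W₁ (W₂ W₃)) W₄) W₅): 3×23 by 23×10 → 3×10, cost 3·23·10 = 690; cumulative 12219. Total 12219.
Difference: |24051 − 12219| = 11832.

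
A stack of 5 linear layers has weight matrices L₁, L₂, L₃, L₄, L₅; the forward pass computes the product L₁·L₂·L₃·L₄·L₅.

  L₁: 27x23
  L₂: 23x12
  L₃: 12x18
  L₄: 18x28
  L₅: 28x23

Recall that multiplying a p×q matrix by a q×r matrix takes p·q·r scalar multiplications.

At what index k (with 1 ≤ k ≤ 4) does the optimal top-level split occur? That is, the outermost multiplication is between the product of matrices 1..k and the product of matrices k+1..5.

Adjacent pairs: L₁L₂ = 27·23·12 = 7452; L₂L₃ = 23·12·18 = 4968; L₃L₄ = 12·18·28 = 6048; L₄L₅ = 18·28·23 = 11592.
Length 3: L₁..L₃: k=1: 0+4968+27·23·18=16146; k=2: 7452+0+27·12·18=13284 → min 13284 | L₂..L₄: k=2: 0+6048+23·12·28=13776; k=3: 4968+0+23·18·28=16560 → min 13776 | L₃..L₅: k=3: 0+11592+12·18·23=16560; k=4: 6048+0+12·28·23=13776 → min 13776.
Length 4: L₁..L₄: k=1: 0+13776+27·23·28=31164; k=2: 7452+6048+27·12·28=22572; k=3: 13284+0+27·18·28=26892 → min 22572 | L₂..L₅: k=2: 0+13776+23·12·23=20124; k=3: 4968+11592+23·18·23=26082; k=4: 13776+0+23·28·23=28588 → min 20124.
Top-level splits: k=1: (L₁..L₁)·(L₂..L₅) → 0+20124+27·23·23 = 34407; k=2: (L₁..L₂)·(L₃..L₅) → 7452+13776+27·12·23 = 28680; k=3: (L₁..L₃)·(L₄..L₅) → 13284+11592+27·18·23 = 36054; k=4: (L₁..L₄)·(L₅..L₅) → 22572+0+27·28·23 = 39960.
Best split is after L₂, i.e. k = 2.

2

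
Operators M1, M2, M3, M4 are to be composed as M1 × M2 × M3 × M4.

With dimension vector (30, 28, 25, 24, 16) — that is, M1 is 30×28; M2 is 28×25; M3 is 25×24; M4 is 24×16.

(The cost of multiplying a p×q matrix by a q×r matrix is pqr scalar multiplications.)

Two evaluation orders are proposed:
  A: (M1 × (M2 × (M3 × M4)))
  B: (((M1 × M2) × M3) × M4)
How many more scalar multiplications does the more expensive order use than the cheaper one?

16280

Order A = (M1 × (M2 × (M3 × M4))): (M3 × M4): 25×24 by 24×16 → 25×16, cost 25·24·16 = 9600; (M2 × (M3 × M4)): 28×25 by 25×16 → 28×16, cost 28·25·16 = 11200; cumulative 20800; (M1 × (M2 × (M3 × M4))): 30×28 by 28×16 → 30×16, cost 30·28·16 = 13440; cumulative 34240. Total 34240.
Order B = (((M1 × M2) × M3) × M4): (M1 × M2): 30×28 by 28×25 → 30×25, cost 30·28·25 = 21000; ((M1 × M2) × M3): 30×25 by 25×24 → 30×24, cost 30·25·24 = 18000; cumulative 39000; (((M1 × M2) × M3) × M4): 30×24 by 24×16 → 30×16, cost 30·24·16 = 11520; cumulative 50520. Total 50520.
Difference: |34240 − 50520| = 16280.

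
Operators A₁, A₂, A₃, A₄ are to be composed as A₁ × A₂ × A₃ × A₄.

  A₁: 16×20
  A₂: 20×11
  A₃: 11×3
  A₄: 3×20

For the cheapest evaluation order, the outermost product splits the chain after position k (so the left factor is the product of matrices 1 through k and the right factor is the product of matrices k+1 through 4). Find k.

3

Adjacent pairs: A₁A₂ = 16·20·11 = 3520; A₂A₃ = 20·11·3 = 660; A₃A₄ = 11·3·20 = 660.
Length 3: A₁..A₃: k=1: 0+660+16·20·3=1620; k=2: 3520+0+16·11·3=4048 → min 1620 | A₂..A₄: k=2: 0+660+20·11·20=5060; k=3: 660+0+20·3·20=1860 → min 1860.
Top-level splits: k=1: (A₁..A₁)·(A₂..A₄) → 0+1860+16·20·20 = 8260; k=2: (A₁..A₂)·(A₃..A₄) → 3520+660+16·11·20 = 7700; k=3: (A₁..A₃)·(A₄..A₄) → 1620+0+16·3·20 = 2580.
Best split is after A₃, i.e. k = 3.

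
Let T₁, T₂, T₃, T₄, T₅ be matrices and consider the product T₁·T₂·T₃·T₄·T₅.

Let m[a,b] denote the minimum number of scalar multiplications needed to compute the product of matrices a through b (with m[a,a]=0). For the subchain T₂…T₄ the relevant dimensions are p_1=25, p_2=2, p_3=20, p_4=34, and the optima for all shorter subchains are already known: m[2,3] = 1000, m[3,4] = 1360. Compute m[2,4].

m[2,4] = min over k∈[2,3] of m[2,k]+m[k+1,4]+p_{1}·p_k·p_{4}.
k=2: 0 + 1360 + 25·2·34 = 3060; k=3: 1000 + 0 + 25·20·34 = 18000.
Minimum: 3060 at k=2.

3060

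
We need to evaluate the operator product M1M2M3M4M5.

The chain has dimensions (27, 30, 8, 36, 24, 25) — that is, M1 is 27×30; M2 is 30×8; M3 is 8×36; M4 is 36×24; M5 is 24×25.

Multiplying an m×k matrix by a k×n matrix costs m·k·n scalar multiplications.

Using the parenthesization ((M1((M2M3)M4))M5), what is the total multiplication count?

(M2M3): 30×8 by 8×36 → 30×36, cost 30·8·36 = 8640
((M2M3)M4): 30×36 by 36×24 → 30×24, cost 30·36·24 = 25920; cumulative 34560
(M1((M2M3)M4)): 27×30 by 30×24 → 27×24, cost 27·30·24 = 19440; cumulative 54000
((M1((M2M3)M4))M5): 27×24 by 24×25 → 27×25, cost 27·24·25 = 16200; cumulative 70200
Total: 70200 scalar multiplications.

70200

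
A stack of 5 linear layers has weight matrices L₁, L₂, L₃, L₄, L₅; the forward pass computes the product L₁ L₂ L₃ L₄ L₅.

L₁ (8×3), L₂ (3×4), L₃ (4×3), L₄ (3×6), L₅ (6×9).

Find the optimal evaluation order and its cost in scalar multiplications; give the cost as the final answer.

Adjacent pairs: L₁L₂ = 8·3·4 = 96; L₂L₃ = 3·4·3 = 36; L₃L₄ = 4·3·6 = 72; L₄L₅ = 3·6·9 = 162.
Length 3: L₁..L₃: k=1: 0+36+8·3·3=108; k=2: 96+0+8·4·3=192 → min 108 | L₂..L₄: k=2: 0+72+3·4·6=144; k=3: 36+0+3·3·6=90 → min 90 | L₃..L₅: k=3: 0+162+4·3·9=270; k=4: 72+0+4·6·9=288 → min 270.
Length 4: L₁..L₄: k=1: 0+90+8·3·6=234; k=2: 96+72+8·4·6=360; k=3: 108+0+8·3·6=252 → min 234 | L₂..L₅: k=2: 0+270+3·4·9=378; k=3: 36+162+3·3·9=279; k=4: 90+0+3·6·9=252 → min 252.
Length 5: L₁..L₅: k=1: 0+252+8·3·9=468; k=2: 96+270+8·4·9=654; k=3: 108+162+8·3·9=486; k=4: 234+0+8·6·9=666 → min 468.
Optimal parenthesization: (L₁ (((L₂ L₃) L₄) L₅)) with cost 468.

468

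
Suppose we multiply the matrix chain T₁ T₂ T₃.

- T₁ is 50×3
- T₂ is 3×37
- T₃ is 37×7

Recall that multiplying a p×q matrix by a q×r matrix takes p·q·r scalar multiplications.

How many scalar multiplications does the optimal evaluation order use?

1827

Order (T₁ (T₂ T₃)): (T₂ T₃): 3×37 by 37×7 → 3×7, cost 3·37·7 = 777; (T₁ (T₂ T₃)): 50×3 by 3×7 → 50×7, cost 50·3·7 = 1050; cumulative 1827. Total 1827.
Order ((T₁ T₂) T₃): (T₁ T₂): 50×3 by 3×37 → 50×37, cost 50·3·37 = 5550; ((T₁ T₂) T₃): 50×37 by 37×7 → 50×7, cost 50·37·7 = 12950; cumulative 18500. Total 18500.
Minimum: 1827.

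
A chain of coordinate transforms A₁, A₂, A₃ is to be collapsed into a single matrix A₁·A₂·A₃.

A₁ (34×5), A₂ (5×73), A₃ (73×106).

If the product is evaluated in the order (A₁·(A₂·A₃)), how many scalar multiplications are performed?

(A₂·A₃): 5×73 by 73×106 → 5×106, cost 5·73·106 = 38690
(A₁·(A₂·A₃)): 34×5 by 5×106 → 34×106, cost 34·5·106 = 18020; cumulative 56710
Total: 56710 scalar multiplications.

56710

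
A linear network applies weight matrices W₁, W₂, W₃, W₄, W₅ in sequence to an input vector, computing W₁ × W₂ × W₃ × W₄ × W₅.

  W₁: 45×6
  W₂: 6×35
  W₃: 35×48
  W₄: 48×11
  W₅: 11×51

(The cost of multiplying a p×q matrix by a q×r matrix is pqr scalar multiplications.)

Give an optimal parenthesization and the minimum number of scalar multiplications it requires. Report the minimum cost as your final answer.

Adjacent pairs: W₁W₂ = 45·6·35 = 9450; W₂W₃ = 6·35·48 = 10080; W₃W₄ = 35·48·11 = 18480; W₄W₅ = 48·11·51 = 26928.
Length 3: W₁..W₃: k=1: 0+10080+45·6·48=23040; k=2: 9450+0+45·35·48=85050 → min 23040 | W₂..W₄: k=2: 0+18480+6·35·11=20790; k=3: 10080+0+6·48·11=13248 → min 13248 | W₃..W₅: k=3: 0+26928+35·48·51=112608; k=4: 18480+0+35·11·51=38115 → min 38115.
Length 4: W₁..W₄: k=1: 0+13248+45·6·11=16218; k=2: 9450+18480+45·35·11=45255; k=3: 23040+0+45·48·11=46800 → min 16218 | W₂..W₅: k=2: 0+38115+6·35·51=48825; k=3: 10080+26928+6·48·51=51696; k=4: 13248+0+6·11·51=16614 → min 16614.
Length 5: W₁..W₅: k=1: 0+16614+45·6·51=30384; k=2: 9450+38115+45·35·51=127890; k=3: 23040+26928+45·48·51=160128; k=4: 16218+0+45·11·51=41463 → min 30384.
Optimal parenthesization: (W₁ × (((W₂ × W₃) × W₄) × W₅)) with cost 30384.

30384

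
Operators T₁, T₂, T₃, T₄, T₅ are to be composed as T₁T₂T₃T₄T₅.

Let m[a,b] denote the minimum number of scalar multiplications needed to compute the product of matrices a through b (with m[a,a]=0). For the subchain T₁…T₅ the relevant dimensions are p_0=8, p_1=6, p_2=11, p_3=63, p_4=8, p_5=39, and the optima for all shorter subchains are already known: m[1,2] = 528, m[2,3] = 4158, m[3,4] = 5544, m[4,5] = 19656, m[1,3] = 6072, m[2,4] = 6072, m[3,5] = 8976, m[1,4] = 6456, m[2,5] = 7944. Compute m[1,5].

8952

m[1,5] = min over k∈[1,4] of m[1,k]+m[k+1,5]+p_{0}·p_k·p_{5}.
k=1: 0 + 7944 + 8·6·39 = 9816; k=2: 528 + 8976 + 8·11·39 = 12936; k=3: 6072 + 19656 + 8·63·39 = 45384; k=4: 6456 + 0 + 8·8·39 = 8952.
Minimum: 8952 at k=4.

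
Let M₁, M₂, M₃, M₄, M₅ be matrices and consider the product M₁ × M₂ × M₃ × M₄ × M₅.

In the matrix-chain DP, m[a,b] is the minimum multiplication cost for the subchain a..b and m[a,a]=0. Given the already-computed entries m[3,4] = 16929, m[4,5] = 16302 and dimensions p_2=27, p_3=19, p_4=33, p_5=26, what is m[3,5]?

29640

m[3,5] = min over k∈[3,4] of m[3,k]+m[k+1,5]+p_{2}·p_k·p_{5}.
k=3: 0 + 16302 + 27·19·26 = 29640; k=4: 16929 + 0 + 27·33·26 = 40095.
Minimum: 29640 at k=3.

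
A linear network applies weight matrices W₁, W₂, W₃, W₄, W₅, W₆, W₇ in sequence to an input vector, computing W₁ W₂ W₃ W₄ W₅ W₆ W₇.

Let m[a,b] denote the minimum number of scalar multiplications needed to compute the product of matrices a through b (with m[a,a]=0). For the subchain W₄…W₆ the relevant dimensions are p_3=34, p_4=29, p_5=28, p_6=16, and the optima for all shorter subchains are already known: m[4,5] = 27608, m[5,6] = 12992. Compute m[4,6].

28768

m[4,6] = min over k∈[4,5] of m[4,k]+m[k+1,6]+p_{3}·p_k·p_{6}.
k=4: 0 + 12992 + 34·29·16 = 28768; k=5: 27608 + 0 + 34·28·16 = 42840.
Minimum: 28768 at k=4.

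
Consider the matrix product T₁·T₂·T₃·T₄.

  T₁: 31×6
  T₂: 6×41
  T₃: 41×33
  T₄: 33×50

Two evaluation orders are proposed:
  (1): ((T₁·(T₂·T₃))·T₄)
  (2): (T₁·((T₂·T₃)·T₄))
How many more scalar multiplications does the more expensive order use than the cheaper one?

Order (1) = ((T₁·(T₂·T₃))·T₄): (T₂·T₃): 6×41 by 41×33 → 6×33, cost 6·41·33 = 8118; (T₁·(T₂·T₃)): 31×6 by 6×33 → 31×33, cost 31·6·33 = 6138; cumulative 14256; ((T₁·(T₂·T₃))·T₄): 31×33 by 33×50 → 31×50, cost 31·33·50 = 51150; cumulative 65406. Total 65406.
Order (2) = (T₁·((T₂·T₃)·T₄)): (T₂·T₃): 6×41 by 41×33 → 6×33, cost 6·41·33 = 8118; ((T₂·T₃)·T₄): 6×33 by 33×50 → 6×50, cost 6·33·50 = 9900; cumulative 18018; (T₁·((T₂·T₃)·T₄)): 31×6 by 6×50 → 31×50, cost 31·6·50 = 9300; cumulative 27318. Total 27318.
Difference: |65406 − 27318| = 38088.

38088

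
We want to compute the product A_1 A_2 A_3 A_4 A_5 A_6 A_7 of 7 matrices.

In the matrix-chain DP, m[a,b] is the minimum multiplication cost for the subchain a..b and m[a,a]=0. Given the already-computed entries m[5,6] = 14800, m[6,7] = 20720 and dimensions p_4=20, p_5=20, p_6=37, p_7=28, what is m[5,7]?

m[5,7] = min over k∈[5,6] of m[5,k]+m[k+1,7]+p_{4}·p_k·p_{7}.
k=5: 0 + 20720 + 20·20·28 = 31920; k=6: 14800 + 0 + 20·37·28 = 35520.
Minimum: 31920 at k=5.

31920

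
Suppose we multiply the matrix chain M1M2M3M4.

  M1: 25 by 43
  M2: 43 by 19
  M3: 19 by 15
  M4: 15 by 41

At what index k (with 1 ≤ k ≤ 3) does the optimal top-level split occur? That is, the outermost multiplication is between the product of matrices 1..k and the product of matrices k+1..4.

Adjacent pairs: M1M2 = 25·43·19 = 20425; M2M3 = 43·19·15 = 12255; M3M4 = 19·15·41 = 11685.
Length 3: M1..M3: k=1: 0+12255+25·43·15=28380; k=2: 20425+0+25·19·15=27550 → min 27550 | M2..M4: k=2: 0+11685+43·19·41=45182; k=3: 12255+0+43·15·41=38700 → min 38700.
Top-level splits: k=1: (M1..M1)·(M2..M4) → 0+38700+25·43·41 = 82775; k=2: (M1..M2)·(M3..M4) → 20425+11685+25·19·41 = 51585; k=3: (M1..M3)·(M4..M4) → 27550+0+25·15·41 = 42925.
Best split is after M3, i.e. k = 3.

3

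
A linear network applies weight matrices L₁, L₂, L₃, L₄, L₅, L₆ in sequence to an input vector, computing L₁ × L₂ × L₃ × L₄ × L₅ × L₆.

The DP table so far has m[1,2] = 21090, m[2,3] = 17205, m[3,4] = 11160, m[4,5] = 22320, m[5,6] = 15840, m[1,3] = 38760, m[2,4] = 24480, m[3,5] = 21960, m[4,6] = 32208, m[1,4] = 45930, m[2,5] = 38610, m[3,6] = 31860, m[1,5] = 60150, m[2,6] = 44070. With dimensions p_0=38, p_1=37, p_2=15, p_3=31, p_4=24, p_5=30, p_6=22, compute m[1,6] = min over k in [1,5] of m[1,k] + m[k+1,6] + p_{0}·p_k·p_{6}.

65490

m[1,6] = min over k∈[1,5] of m[1,k]+m[k+1,6]+p_{0}·p_k·p_{6}.
k=1: 0 + 44070 + 38·37·22 = 75002; k=2: 21090 + 31860 + 38·15·22 = 65490; k=3: 38760 + 32208 + 38·31·22 = 96884; k=4: 45930 + 15840 + 38·24·22 = 81834; k=5: 60150 + 0 + 38·30·22 = 85230.
Minimum: 65490 at k=2.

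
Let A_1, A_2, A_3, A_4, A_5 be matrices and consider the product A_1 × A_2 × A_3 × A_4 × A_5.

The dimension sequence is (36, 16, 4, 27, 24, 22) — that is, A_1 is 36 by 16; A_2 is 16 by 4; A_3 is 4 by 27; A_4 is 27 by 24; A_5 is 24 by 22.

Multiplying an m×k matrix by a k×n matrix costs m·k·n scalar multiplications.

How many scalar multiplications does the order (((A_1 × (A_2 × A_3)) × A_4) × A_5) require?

59616

(A_2 × A_3): 16×4 by 4×27 → 16×27, cost 16·4·27 = 1728
(A_1 × (A_2 × A_3)): 36×16 by 16×27 → 36×27, cost 36·16·27 = 15552; cumulative 17280
((A_1 × (A_2 × A_3)) × A_4): 36×27 by 27×24 → 36×24, cost 36·27·24 = 23328; cumulative 40608
(((A_1 × (A_2 × A_3)) × A_4) × A_5): 36×24 by 24×22 → 36×22, cost 36·24·22 = 19008; cumulative 59616
Total: 59616 scalar multiplications.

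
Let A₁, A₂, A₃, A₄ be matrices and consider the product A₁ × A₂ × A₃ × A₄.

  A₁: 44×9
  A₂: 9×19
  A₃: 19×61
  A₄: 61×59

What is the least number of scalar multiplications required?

66186

Adjacent pairs: A₁A₂ = 44·9·19 = 7524; A₂A₃ = 9·19·61 = 10431; A₃A₄ = 19·61·59 = 68381.
Length 3: A₁..A₃: k=1: 0+10431+44·9·61=34587; k=2: 7524+0+44·19·61=58520 → min 34587 | A₂..A₄: k=2: 0+68381+9·19·59=78470; k=3: 10431+0+9·61·59=42822 → min 42822.
Length 4: A₁..A₄: k=1: 0+42822+44·9·59=66186; k=2: 7524+68381+44·19·59=125229; k=3: 34587+0+44·61·59=192943 → min 66186.
Optimal order: (A₁ × ((A₂ × A₃) × A₄)) with cost 66186.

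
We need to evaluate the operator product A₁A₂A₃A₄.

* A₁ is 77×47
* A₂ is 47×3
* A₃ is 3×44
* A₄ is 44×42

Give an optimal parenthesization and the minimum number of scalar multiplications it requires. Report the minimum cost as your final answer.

26103

Adjacent pairs: A₁A₂ = 77·47·3 = 10857; A₂A₃ = 47·3·44 = 6204; A₃A₄ = 3·44·42 = 5544.
Length 3: A₁..A₃: k=1: 0+6204+77·47·44=165440; k=2: 10857+0+77·3·44=21021 → min 21021 | A₂..A₄: k=2: 0+5544+47·3·42=11466; k=3: 6204+0+47·44·42=93060 → min 11466.
Length 4: A₁..A₄: k=1: 0+11466+77·47·42=163464; k=2: 10857+5544+77·3·42=26103; k=3: 21021+0+77·44·42=163317 → min 26103.
Optimal parenthesization: ((A₁A₂)(A₃A₄)) with cost 26103.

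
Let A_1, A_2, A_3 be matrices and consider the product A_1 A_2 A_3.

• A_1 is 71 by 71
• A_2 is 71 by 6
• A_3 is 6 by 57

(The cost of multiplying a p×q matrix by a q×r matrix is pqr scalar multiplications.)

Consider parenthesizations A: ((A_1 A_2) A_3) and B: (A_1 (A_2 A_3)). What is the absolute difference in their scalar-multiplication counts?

Order A = ((A_1 A_2) A_3): (A_1 A_2): 71×71 by 71×6 → 71×6, cost 71·71·6 = 30246; ((A_1 A_2) A_3): 71×6 by 6×57 → 71×57, cost 71·6·57 = 24282; cumulative 54528. Total 54528.
Order B = (A_1 (A_2 A_3)): (A_2 A_3): 71×6 by 6×57 → 71×57, cost 71·6·57 = 24282; (A_1 (A_2 A_3)): 71×71 by 71×57 → 71×57, cost 71·71·57 = 287337; cumulative 311619. Total 311619.
Difference: |54528 − 311619| = 257091.

257091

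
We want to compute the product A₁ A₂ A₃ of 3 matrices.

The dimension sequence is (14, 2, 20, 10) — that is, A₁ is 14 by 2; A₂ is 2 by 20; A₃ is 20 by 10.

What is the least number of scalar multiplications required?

680

Order (A₁ (A₂ A₃)): (A₂ A₃): 2×20 by 20×10 → 2×10, cost 2·20·10 = 400; (A₁ (A₂ A₃)): 14×2 by 2×10 → 14×10, cost 14·2·10 = 280; cumulative 680. Total 680.
Order ((A₁ A₂) A₃): (A₁ A₂): 14×2 by 2×20 → 14×20, cost 14·2·20 = 560; ((A₁ A₂) A₃): 14×20 by 20×10 → 14×10, cost 14·20·10 = 2800; cumulative 3360. Total 3360.
Minimum: 680.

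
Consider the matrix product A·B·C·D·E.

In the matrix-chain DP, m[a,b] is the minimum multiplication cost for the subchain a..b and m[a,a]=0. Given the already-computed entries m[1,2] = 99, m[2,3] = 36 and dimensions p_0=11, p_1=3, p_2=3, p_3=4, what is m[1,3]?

168

m[1,3] = min over k∈[1,2] of m[1,k]+m[k+1,3]+p_{0}·p_k·p_{3}.
k=1: 0 + 36 + 11·3·4 = 168; k=2: 99 + 0 + 11·3·4 = 231.
Minimum: 168 at k=1.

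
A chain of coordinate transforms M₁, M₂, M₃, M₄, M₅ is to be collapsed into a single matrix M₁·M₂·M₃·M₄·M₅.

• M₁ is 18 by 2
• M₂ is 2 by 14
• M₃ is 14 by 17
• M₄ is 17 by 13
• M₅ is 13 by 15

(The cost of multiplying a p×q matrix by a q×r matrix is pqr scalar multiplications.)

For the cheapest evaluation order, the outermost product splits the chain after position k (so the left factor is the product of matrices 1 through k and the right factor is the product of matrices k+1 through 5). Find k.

Adjacent pairs: M₁M₂ = 18·2·14 = 504; M₂M₃ = 2·14·17 = 476; M₃M₄ = 14·17·13 = 3094; M₄M₅ = 17·13·15 = 3315.
Length 3: M₁..M₃: k=1: 0+476+18·2·17=1088; k=2: 504+0+18·14·17=4788 → min 1088 | M₂..M₄: k=2: 0+3094+2·14·13=3458; k=3: 476+0+2·17·13=918 → min 918 | M₃..M₅: k=3: 0+3315+14·17·15=6885; k=4: 3094+0+14·13·15=5824 → min 5824.
Length 4: M₁..M₄: k=1: 0+918+18·2·13=1386; k=2: 504+3094+18·14·13=6874; k=3: 1088+0+18·17·13=5066 → min 1386 | M₂..M₅: k=2: 0+5824+2·14·15=6244; k=3: 476+3315+2·17·15=4301; k=4: 918+0+2·13·15=1308 → min 1308.
Top-level splits: k=1: (M₁..M₁)·(M₂..M₅) → 0+1308+18·2·15 = 1848; k=2: (M₁..M₂)·(M₃..M₅) → 504+5824+18·14·15 = 10108; k=3: (M₁..M₃)·(M₄..M₅) → 1088+3315+18·17·15 = 8993; k=4: (M₁..M₄)·(M₅..M₅) → 1386+0+18·13·15 = 4896.
Best split is after M₁, i.e. k = 1.

1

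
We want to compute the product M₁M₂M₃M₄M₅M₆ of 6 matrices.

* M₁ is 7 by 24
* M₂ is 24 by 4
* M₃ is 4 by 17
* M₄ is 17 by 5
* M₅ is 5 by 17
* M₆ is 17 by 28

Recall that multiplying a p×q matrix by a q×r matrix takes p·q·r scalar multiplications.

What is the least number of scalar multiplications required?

4040

Adjacent pairs: M₁M₂ = 7·24·4 = 672; M₂M₃ = 24·4·17 = 1632; M₃M₄ = 4·17·5 = 340; M₄M₅ = 17·5·17 = 1445; M₅M₆ = 5·17·28 = 2380.
Length 3: M₁..M₃: k=1: 0+1632+7·24·17=4488; k=2: 672+0+7·4·17=1148 → min 1148 | M₂..M₄: k=2: 0+340+24·4·5=820; k=3: 1632+0+24·17·5=3672 → min 820 | M₃..M₅: k=3: 0+1445+4·17·17=2601; k=4: 340+0+4·5·17=680 → min 680 | M₄..M₆: k=4: 0+2380+17·5·28=4760; k=5: 1445+0+17·17·28=9537 → min 4760.
Length 4: M₁..M₄: k=1: 0+820+7·24·5=1660; k=2: 672+340+7·4·5=1152; k=3: 1148+0+7·17·5=1743 → min 1152 | M₂..M₅: k=2: 0+680+24·4·17=2312; k=3: 1632+1445+24·17·17=10013; k=4: 820+0+24·5·17=2860 → min 2312 | M₃..M₆: k=3: 0+4760+4·17·28=6664; k=4: 340+2380+4·5·28=3280; k=5: 680+0+4·17·28=2584 → min 2584.
Length 5: M₁..M₅: k=1: 0+2312+7·24·17=5168; k=2: 672+680+7·4·17=1828; k=3: 1148+1445+7·17·17=4616; k=4: 1152+0+7·5·17=1747 → min 1747 | M₂..M₆: k=2: 0+2584+24·4·28=5272; k=3: 1632+4760+24·17·28=17816; k=4: 820+2380+24·5·28=6560; k=5: 2312+0+24·17·28=13736 → min 5272.
Length 6: M₁..M₆: k=1: 0+5272+7·24·28=9976; k=2: 672+2584+7·4·28=4040; k=3: 1148+4760+7·17·28=9240; k=4: 1152+2380+7·5·28=4512; k=5: 1747+0+7·17·28=5079 → min 4040.
Optimal order: ((M₁M₂)(((M₃M₄)M₅)M₆)) with cost 4040.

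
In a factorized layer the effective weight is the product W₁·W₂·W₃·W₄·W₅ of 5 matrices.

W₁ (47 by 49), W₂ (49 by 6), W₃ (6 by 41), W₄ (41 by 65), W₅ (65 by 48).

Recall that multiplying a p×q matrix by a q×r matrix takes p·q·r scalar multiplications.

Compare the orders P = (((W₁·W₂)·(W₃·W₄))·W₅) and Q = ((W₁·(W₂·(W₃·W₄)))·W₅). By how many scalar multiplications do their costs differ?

Order P = (((W₁·W₂)·(W₃·W₄))·W₅): (W₁·W₂): 47×49 by 49×6 → 47×6, cost 47·49·6 = 13818; (W₃·W₄): 6×41 by 41×65 → 6×65, cost 6·41·65 = 15990; ((W₁·W₂)·(W₃·W₄)): 47×6 by 6×65 → 47×65, cost 47·6·65 = 18330; cumulative 48138; (((W₁·W₂)·(W₃·W₄))·W₅): 47×65 by 65×48 → 47×48, cost 47·65·48 = 146640; cumulative 194778. Total 194778.
Order Q = ((W₁·(W₂·(W₃·W₄)))·W₅): (W₃·W₄): 6×41 by 41×65 → 6×65, cost 6·41·65 = 15990; (W₂·(W₃·W₄)): 49×6 by 6×65 → 49×65, cost 49·6·65 = 19110; cumulative 35100; (W₁·(W₂·(W₃·W₄))): 47×49 by 49×65 → 47×65, cost 47·49·65 = 149695; cumulative 184795; ((W₁·(W₂·(W₃·W₄)))·W₅): 47×65 by 65×48 → 47×48, cost 47·65·48 = 146640; cumulative 331435. Total 331435.
Difference: |194778 − 331435| = 136657.

136657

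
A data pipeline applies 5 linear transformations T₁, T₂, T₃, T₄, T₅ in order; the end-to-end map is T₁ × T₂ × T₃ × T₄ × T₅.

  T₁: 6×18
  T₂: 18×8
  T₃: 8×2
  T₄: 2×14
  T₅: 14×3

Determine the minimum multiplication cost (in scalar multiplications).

624

Adjacent pairs: T₁T₂ = 6·18·8 = 864; T₂T₃ = 18·8·2 = 288; T₃T₄ = 8·2·14 = 224; T₄T₅ = 2·14·3 = 84.
Length 3: T₁..T₃: k=1: 0+288+6·18·2=504; k=2: 864+0+6·8·2=960 → min 504 | T₂..T₄: k=2: 0+224+18·8·14=2240; k=3: 288+0+18·2·14=792 → min 792 | T₃..T₅: k=3: 0+84+8·2·3=132; k=4: 224+0+8·14·3=560 → min 132.
Length 4: T₁..T₄: k=1: 0+792+6·18·14=2304; k=2: 864+224+6·8·14=1760; k=3: 504+0+6·2·14=672 → min 672 | T₂..T₅: k=2: 0+132+18·8·3=564; k=3: 288+84+18·2·3=480; k=4: 792+0+18·14·3=1548 → min 480.
Length 5: T₁..T₅: k=1: 0+480+6·18·3=804; k=2: 864+132+6·8·3=1140; k=3: 504+84+6·2·3=624; k=4: 672+0+6·14·3=924 → min 624.
Optimal order: ((T₁ × (T₂ × T₃)) × (T₄ × T₅)) with cost 624.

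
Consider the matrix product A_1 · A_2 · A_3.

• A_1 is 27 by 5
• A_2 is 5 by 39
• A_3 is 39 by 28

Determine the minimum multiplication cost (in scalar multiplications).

9240

Order (A_1 · (A_2 · A_3)): (A_2 · A_3): 5×39 by 39×28 → 5×28, cost 5·39·28 = 5460; (A_1 · (A_2 · A_3)): 27×5 by 5×28 → 27×28, cost 27·5·28 = 3780; cumulative 9240. Total 9240.
Order ((A_1 · A_2) · A_3): (A_1 · A_2): 27×5 by 5×39 → 27×39, cost 27·5·39 = 5265; ((A_1 · A_2) · A_3): 27×39 by 39×28 → 27×28, cost 27·39·28 = 29484; cumulative 34749. Total 34749.
Minimum: 9240.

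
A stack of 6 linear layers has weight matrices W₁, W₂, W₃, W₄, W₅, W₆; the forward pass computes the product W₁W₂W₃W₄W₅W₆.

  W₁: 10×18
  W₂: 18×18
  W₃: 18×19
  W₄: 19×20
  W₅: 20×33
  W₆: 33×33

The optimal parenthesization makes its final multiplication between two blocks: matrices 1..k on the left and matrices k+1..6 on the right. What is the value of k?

5

Adjacent pairs: W₁W₂ = 10·18·18 = 3240; W₂W₃ = 18·18·19 = 6156; W₃W₄ = 18·19·20 = 6840; W₄W₅ = 19·20·33 = 12540; W₅W₆ = 20·33·33 = 21780.
Length 3: W₁..W₃: k=1: 0+6156+10·18·19=9576; k=2: 3240+0+10·18·19=6660 → min 6660 | W₂..W₄: k=2: 0+6840+18·18·20=13320; k=3: 6156+0+18·19·20=12996 → min 12996 | W₃..W₅: k=3: 0+12540+18·19·33=23826; k=4: 6840+0+18·20·33=18720 → min 18720 | W₄..W₆: k=4: 0+21780+19·20·33=34320; k=5: 12540+0+19·33·33=33231 → min 33231.
Length 4: W₁..W₄: k=1: 0+12996+10·18·20=16596; k=2: 3240+6840+10·18·20=13680; k=3: 6660+0+10·19·20=10460 → min 10460 | W₂..W₅: k=2: 0+18720+18·18·33=29412; k=3: 6156+12540+18·19·33=29982; k=4: 12996+0+18·20·33=24876 → min 24876 | W₃..W₆: k=3: 0+33231+18·19·33=44517; k=4: 6840+21780+18·20·33=40500; k=5: 18720+0+18·33·33=38322 → min 38322.
Length 5: W₁..W₅: k=1: 0+24876+10·18·33=30816; k=2: 3240+18720+10·18·33=27900; k=3: 6660+12540+10·19·33=25470; k=4: 10460+0+10·20·33=17060 → min 17060 | W₂..W₆: k=2: 0+38322+18·18·33=49014; k=3: 6156+33231+18·19·33=50673; k=4: 12996+21780+18·20·33=46656; k=5: 24876+0+18·33·33=44478 → min 44478.
Top-level splits: k=1: (W₁..W₁)·(W₂..W₆) → 0+44478+10·18·33 = 50418; k=2: (W₁..W₂)·(W₃..W₆) → 3240+38322+10·18·33 = 47502; k=3: (W₁..W₃)·(W₄..W₆) → 6660+33231+10·19·33 = 46161; k=4: (W₁..W₄)·(W₅..W₆) → 10460+21780+10·20·33 = 38840; k=5: (W₁..W₅)·(W₆..W₆) → 17060+0+10·33·33 = 27950.
Best split is after W₅, i.e. k = 5.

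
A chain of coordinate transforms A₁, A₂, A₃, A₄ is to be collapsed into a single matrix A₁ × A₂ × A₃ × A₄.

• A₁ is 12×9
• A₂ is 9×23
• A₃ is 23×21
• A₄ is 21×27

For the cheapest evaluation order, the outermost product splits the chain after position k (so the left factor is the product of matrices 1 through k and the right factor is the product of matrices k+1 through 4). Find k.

1

Adjacent pairs: A₁A₂ = 12·9·23 = 2484; A₂A₃ = 9·23·21 = 4347; A₃A₄ = 23·21·27 = 13041.
Length 3: A₁..A₃: k=1: 0+4347+12·9·21=6615; k=2: 2484+0+12·23·21=8280 → min 6615 | A₂..A₄: k=2: 0+13041+9·23·27=18630; k=3: 4347+0+9·21·27=9450 → min 9450.
Top-level splits: k=1: (A₁..A₁)·(A₂..A₄) → 0+9450+12·9·27 = 12366; k=2: (A₁..A₂)·(A₃..A₄) → 2484+13041+12·23·27 = 22977; k=3: (A₁..A₃)·(A₄..A₄) → 6615+0+12·21·27 = 13419.
Best split is after A₁, i.e. k = 1.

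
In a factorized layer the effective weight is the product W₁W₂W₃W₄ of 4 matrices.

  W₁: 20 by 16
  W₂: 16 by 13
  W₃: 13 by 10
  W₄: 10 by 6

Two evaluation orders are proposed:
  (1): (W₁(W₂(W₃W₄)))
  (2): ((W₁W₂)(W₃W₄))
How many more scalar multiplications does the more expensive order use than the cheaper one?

2552

Order (1) = (W₁(W₂(W₃W₄))): (W₃W₄): 13×10 by 10×6 → 13×6, cost 13·10·6 = 780; (W₂(W₃W₄)): 16×13 by 13×6 → 16×6, cost 16·13·6 = 1248; cumulative 2028; (W₁(W₂(W₃W₄))): 20×16 by 16×6 → 20×6, cost 20·16·6 = 1920; cumulative 3948. Total 3948.
Order (2) = ((W₁W₂)(W₃W₄)): (W₁W₂): 20×16 by 16×13 → 20×13, cost 20·16·13 = 4160; (W₃W₄): 13×10 by 10×6 → 13×6, cost 13·10·6 = 780; ((W₁W₂)(W₃W₄)): 20×13 by 13×6 → 20×6, cost 20·13·6 = 1560; cumulative 6500. Total 6500.
Difference: |3948 − 6500| = 2552.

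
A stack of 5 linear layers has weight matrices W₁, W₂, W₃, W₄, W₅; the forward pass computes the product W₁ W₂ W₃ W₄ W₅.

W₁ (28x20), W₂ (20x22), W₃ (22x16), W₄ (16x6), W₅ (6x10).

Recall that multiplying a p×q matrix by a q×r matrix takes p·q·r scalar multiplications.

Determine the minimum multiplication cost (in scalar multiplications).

Adjacent pairs: W₁W₂ = 28·20·22 = 12320; W₂W₃ = 20·22·16 = 7040; W₃W₄ = 22·16·6 = 2112; W₄W₅ = 16·6·10 = 960.
Length 3: W₁..W₃: k=1: 0+7040+28·20·16=16000; k=2: 12320+0+28·22·16=22176 → min 16000 | W₂..W₄: k=2: 0+2112+20·22·6=4752; k=3: 7040+0+20·16·6=8960 → min 4752 | W₃..W₅: k=3: 0+960+22·16·10=4480; k=4: 2112+0+22·6·10=3432 → min 3432.
Length 4: W₁..W₄: k=1: 0+4752+28·20·6=8112; k=2: 12320+2112+28·22·6=18128; k=3: 16000+0+28·16·6=18688 → min 8112 | W₂..W₅: k=2: 0+3432+20·22·10=7832; k=3: 7040+960+20·16·10=11200; k=4: 4752+0+20·6·10=5952 → min 5952.
Length 5: W₁..W₅: k=1: 0+5952+28·20·10=11552; k=2: 12320+3432+28·22·10=21912; k=3: 16000+960+28·16·10=21440; k=4: 8112+0+28·6·10=9792 → min 9792.
Optimal order: ((W₁ (W₂ (W₃ W₄))) W₅) with cost 9792.

9792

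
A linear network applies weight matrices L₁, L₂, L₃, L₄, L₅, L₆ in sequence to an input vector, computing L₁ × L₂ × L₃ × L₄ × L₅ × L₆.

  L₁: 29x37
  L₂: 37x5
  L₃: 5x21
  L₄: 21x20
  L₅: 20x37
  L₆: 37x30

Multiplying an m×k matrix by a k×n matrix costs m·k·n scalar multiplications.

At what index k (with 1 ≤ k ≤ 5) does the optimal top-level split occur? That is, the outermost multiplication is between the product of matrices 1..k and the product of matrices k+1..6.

Adjacent pairs: L₁L₂ = 29·37·5 = 5365; L₂L₃ = 37·5·21 = 3885; L₃L₄ = 5·21·20 = 2100; L₄L₅ = 21·20·37 = 15540; L₅L₆ = 20·37·30 = 22200.
Length 3: L₁..L₃: k=1: 0+3885+29·37·21=26418; k=2: 5365+0+29·5·21=8410 → min 8410 | L₂..L₄: k=2: 0+2100+37·5·20=5800; k=3: 3885+0+37·21·20=19425 → min 5800 | L₃..L₅: k=3: 0+15540+5·21·37=19425; k=4: 2100+0+5·20·37=5800 → min 5800 | L₄..L₆: k=4: 0+22200+21·20·30=34800; k=5: 15540+0+21·37·30=38850 → min 34800.
Length 4: L₁..L₄: k=1: 0+5800+29·37·20=27260; k=2: 5365+2100+29·5·20=10365; k=3: 8410+0+29·21·20=20590 → min 10365 | L₂..L₅: k=2: 0+5800+37·5·37=12645; k=3: 3885+15540+37·21·37=48174; k=4: 5800+0+37·20·37=33180 → min 12645 | L₃..L₆: k=3: 0+34800+5·21·30=37950; k=4: 2100+22200+5·20·30=27300; k=5: 5800+0+5·37·30=11350 → min 11350.
Length 5: L₁..L₅: k=1: 0+12645+29·37·37=52346; k=2: 5365+5800+29·5·37=16530; k=3: 8410+15540+29·21·37=46483; k=4: 10365+0+29·20·37=31825 → min 16530 | L₂..L₆: k=2: 0+11350+37·5·30=16900; k=3: 3885+34800+37·21·30=61995; k=4: 5800+22200+37·20·30=50200; k=5: 12645+0+37·37·30=53715 → min 16900.
Top-level splits: k=1: (L₁..L₁)·(L₂..L₆) → 0+16900+29·37·30 = 49090; k=2: (L₁..L₂)·(L₃..L₆) → 5365+11350+29·5·30 = 21065; k=3: (L₁..L₃)·(L₄..L₆) → 8410+34800+29·21·30 = 61480; k=4: (L₁..L₄)·(L₅..L₆) → 10365+22200+29·20·30 = 49965; k=5: (L₁..L₅)·(L₆..L₆) → 16530+0+29·37·30 = 48720.
Best split is after L₂, i.e. k = 2.

2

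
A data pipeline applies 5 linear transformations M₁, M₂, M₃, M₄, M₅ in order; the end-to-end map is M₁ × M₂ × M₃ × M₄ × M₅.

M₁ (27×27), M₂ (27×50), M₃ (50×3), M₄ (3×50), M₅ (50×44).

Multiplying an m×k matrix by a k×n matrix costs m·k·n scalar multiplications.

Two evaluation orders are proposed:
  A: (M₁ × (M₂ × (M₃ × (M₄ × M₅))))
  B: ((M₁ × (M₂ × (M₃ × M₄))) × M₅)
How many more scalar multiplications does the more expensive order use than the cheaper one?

Order A = (M₁ × (M₂ × (M₃ × (M₄ × M₅)))): (M₄ × M₅): 3×50 by 50×44 → 3×44, cost 3·50·44 = 6600; (M₃ × (M₄ × M₅)): 50×3 by 3×44 → 50×44, cost 50·3·44 = 6600; cumulative 13200; (M₂ × (M₃ × (M₄ × M₅))): 27×50 by 50×44 → 27×44, cost 27·50·44 = 59400; cumulative 72600; (M₁ × (M₂ × (M₃ × (M₄ × M₅)))): 27×27 by 27×44 → 27×44, cost 27·27·44 = 32076; cumulative 104676. Total 104676.
Order B = ((M₁ × (M₂ × (M₃ × M₄))) × M₅): (M₃ × M₄): 50×3 by 3×50 → 50×50, cost 50·3·50 = 7500; (M₂ × (M₃ × M₄)): 27×50 by 50×50 → 27×50, cost 27·50·50 = 67500; cumulative 75000; (M₁ × (M₂ × (M₃ × M₄))): 27×27 by 27×50 → 27×50, cost 27·27·50 = 36450; cumulative 111450; ((M₁ × (M₂ × (M₃ × M₄))) × M₅): 27×50 by 50×44 → 27×44, cost 27·50·44 = 59400; cumulative 170850. Total 170850.
Difference: |104676 − 170850| = 66174.

66174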